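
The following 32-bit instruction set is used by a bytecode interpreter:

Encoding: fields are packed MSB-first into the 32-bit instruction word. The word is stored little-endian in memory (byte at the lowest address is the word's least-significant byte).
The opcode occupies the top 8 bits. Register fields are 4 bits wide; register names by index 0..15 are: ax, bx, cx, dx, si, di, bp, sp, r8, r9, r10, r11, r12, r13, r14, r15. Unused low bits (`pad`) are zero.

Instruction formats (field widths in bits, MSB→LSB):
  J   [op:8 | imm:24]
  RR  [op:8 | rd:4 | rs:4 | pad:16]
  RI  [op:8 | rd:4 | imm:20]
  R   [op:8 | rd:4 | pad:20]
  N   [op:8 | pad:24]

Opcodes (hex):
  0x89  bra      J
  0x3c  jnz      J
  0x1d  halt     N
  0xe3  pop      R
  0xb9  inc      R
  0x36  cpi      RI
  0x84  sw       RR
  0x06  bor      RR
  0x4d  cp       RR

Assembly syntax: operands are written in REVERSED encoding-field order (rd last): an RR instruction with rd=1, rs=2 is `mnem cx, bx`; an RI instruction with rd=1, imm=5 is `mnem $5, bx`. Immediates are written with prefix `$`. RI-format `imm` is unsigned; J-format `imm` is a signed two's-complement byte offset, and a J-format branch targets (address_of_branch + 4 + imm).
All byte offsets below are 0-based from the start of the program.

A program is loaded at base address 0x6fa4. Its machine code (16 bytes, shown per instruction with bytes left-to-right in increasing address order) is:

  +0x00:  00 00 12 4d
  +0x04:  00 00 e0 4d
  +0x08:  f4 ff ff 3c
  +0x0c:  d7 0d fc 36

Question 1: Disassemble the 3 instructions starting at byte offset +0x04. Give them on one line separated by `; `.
cp ax, r14; jnz $-12; cpi $789975, r15

@+04  little-endian(00 00 e0 4d) = 0x4de00000
  op=0x4de00000>>24=0x4d ⇒ cp (RR)
  [23:20] rd=14 = r14
  [19:16] rs=0 = ax
@+08  little-endian(f4 ff ff 3c) = 0x3cfffff4
  op=0x3cfffff4>>24=0x3c ⇒ jnz (J)
  [23:0] imm=16777204 (s24→-12) = $-12
@+0c  little-endian(d7 0d fc 36) = 0x36fc0dd7
  op=0x36fc0dd7>>24=0x36 ⇒ cpi (RI)
  [23:20] rd=15 = r15
  [19:0] imm=789975 = $789975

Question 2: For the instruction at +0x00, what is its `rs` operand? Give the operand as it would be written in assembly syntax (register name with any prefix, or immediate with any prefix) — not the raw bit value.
+0x00: 00 00 12 4d ⇒ word 0x4d120000 (little)
  op=0x4d120000>>24=0x4d ⇒ cp (RR)
  rd: (w>>20)&0xf=0x1 → bx
  rs: (w>>16)&0xf=0x2 → cx

cx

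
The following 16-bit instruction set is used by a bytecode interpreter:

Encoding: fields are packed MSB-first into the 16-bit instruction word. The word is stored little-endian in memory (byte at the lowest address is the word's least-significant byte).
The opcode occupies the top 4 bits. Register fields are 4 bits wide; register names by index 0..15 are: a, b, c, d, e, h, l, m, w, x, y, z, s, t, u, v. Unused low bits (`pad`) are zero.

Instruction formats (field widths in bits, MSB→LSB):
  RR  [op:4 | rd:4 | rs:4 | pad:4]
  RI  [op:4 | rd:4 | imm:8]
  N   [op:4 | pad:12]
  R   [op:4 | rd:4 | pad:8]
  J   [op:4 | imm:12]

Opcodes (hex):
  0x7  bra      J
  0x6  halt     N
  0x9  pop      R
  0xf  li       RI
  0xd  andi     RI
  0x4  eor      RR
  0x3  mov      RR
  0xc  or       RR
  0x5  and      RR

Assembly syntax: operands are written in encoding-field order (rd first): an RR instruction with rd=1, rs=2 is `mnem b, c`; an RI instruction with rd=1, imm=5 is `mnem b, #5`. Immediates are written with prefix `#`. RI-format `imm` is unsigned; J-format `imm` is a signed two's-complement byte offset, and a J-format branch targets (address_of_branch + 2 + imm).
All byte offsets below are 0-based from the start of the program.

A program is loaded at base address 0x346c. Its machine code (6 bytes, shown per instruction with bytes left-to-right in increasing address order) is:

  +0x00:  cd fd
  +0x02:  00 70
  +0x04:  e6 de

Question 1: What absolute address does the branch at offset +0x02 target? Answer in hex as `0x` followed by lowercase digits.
[02] 00 70 → 0x7000
  op=0x7000>>12=0x7 ⇒ bra (J)
  imm: (w>>0)&0xfff=0x0 → #0
  target = base 0x346c + off 0x02 + 2 + imm 0 = 0x3470

0x3470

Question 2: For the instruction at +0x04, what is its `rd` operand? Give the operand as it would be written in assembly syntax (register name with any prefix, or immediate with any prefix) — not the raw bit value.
+0x04: e6 de ⇒ word 0xdee6 (little)
  opcode bits[15:12]=0xd: andi/RI
  rd: (w>>8)&0xf=0xe → u
  imm: (w>>0)&0xff=0xe6 → #230

u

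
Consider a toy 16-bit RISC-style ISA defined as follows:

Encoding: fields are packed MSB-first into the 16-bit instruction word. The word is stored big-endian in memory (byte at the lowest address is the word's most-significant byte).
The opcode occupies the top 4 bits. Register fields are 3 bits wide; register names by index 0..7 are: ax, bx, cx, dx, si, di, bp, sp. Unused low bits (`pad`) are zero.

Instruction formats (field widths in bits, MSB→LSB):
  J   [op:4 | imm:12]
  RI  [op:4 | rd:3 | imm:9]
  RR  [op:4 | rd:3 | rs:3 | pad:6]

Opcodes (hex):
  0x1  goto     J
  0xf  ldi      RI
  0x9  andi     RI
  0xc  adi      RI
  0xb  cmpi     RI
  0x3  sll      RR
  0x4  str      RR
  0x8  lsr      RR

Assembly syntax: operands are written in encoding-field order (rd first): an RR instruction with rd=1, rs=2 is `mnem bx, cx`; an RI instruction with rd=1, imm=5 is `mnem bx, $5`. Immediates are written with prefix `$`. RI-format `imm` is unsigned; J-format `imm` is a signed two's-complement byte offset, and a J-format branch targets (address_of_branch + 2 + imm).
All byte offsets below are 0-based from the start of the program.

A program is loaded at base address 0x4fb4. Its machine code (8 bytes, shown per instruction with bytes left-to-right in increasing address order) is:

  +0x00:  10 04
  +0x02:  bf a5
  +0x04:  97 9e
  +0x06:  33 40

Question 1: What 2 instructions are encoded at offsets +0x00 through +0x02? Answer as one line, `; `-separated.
goto $4; cmpi sp, $421

@+00  big-endian(10 04) = 0x1004
  opcode bits[15:12]=0x1: goto/J
  imm@[11:0]=0x4 ⇒ $4
@+02  big-endian(bf a5) = 0xbfa5
  opcode bits[15:12]=0xb: cmpi/RI
  rd@[11:9]=0x7 ⇒ sp
  imm@[8:0]=0x1a5 ⇒ $421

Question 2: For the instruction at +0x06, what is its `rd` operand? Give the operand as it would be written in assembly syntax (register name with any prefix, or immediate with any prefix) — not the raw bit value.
@+06  big-endian(33 40) = 0x3340
  op=0x3340>>12=0x3 ⇒ sll (RR)
  rd@[11:9]=0x1 ⇒ bx
  rs@[8:6]=0x5 ⇒ di

bx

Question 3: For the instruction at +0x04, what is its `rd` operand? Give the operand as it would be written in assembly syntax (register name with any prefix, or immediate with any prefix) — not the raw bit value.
dx

[04] 97 9e → 0x979e
  op=0x979e>>12=0x9 ⇒ andi (RI)
  rd@[11:9]=0x3 ⇒ dx
  imm@[8:0]=0x19e ⇒ $414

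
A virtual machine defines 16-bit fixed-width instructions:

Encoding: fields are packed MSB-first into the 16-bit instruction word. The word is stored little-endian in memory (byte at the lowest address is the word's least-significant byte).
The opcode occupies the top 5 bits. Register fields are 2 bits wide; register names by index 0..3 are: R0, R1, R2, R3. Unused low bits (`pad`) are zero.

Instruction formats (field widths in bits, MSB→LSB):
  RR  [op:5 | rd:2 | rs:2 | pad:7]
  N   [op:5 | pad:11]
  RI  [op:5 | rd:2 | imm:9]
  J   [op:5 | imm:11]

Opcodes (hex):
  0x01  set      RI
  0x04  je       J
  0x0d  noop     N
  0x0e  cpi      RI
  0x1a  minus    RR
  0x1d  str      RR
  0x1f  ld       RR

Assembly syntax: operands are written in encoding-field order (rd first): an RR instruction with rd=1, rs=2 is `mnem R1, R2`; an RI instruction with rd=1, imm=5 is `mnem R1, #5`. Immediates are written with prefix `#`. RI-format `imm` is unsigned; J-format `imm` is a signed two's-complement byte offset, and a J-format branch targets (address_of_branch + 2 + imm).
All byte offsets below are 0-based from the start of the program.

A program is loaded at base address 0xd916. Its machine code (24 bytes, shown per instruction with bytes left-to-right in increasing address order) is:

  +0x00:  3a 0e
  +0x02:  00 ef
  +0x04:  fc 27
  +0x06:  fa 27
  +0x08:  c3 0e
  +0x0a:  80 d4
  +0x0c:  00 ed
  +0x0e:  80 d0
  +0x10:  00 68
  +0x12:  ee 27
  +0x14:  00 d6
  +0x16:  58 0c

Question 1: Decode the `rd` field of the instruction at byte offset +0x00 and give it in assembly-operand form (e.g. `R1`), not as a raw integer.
R3

+0x00: 3a 0e ⇒ word 0x0e3a (little)
  top 5b → 0x1 → set [RI]
  rd@[10:9]=0x3 ⇒ R3
  imm@[8:0]=0x3a ⇒ #58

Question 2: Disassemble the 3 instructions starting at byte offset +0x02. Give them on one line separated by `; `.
str R3, R2; je #-4; je #-6

+0x02: 00 ef ⇒ word 0xef00 (little)
  top 5b → 0x1d → str [RR]
  [10:9] rd=3 = R3
  [8:7] rs=2 = R2
+0x04: fc 27 ⇒ word 0x27fc (little)
  top 5b → 0x4 → je [J]
  [10:0] imm=2044 (s11→-4) = #-4
+0x06: fa 27 ⇒ word 0x27fa (little)
  top 5b → 0x4 → je [J]
  [10:0] imm=2042 (s11→-6) = #-6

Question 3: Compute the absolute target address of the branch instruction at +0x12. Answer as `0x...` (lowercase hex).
0xd918

[12] ee 27 → 0x27ee
  op=0x27ee>>11=0x4 ⇒ je (J)
  imm@[10:0]=0x7ee (s11→-18) ⇒ #-18
  target = base 0xd916 + off 0x12 + 2 + imm -18 = 0xd918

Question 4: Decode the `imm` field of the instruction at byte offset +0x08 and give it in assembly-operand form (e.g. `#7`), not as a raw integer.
#195

@+08  little-endian(c3 0e) = 0x0ec3
  top 5b → 0x1 → set [RI]
  [10:9] rd=3 = R3
  [8:0] imm=195 = #195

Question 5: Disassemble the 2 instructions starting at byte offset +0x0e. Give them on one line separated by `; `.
minus R0, R1; noop

off 0x0e: read 80 d0 as little → 0xd080
  opcode bits[15:11]=0x1a: minus/RR
  [10:9] rd=0 = R0
  [8:7] rs=1 = R1
off 0x10: read 00 68 as little → 0x6800
  opcode bits[15:11]=0xd: noop/N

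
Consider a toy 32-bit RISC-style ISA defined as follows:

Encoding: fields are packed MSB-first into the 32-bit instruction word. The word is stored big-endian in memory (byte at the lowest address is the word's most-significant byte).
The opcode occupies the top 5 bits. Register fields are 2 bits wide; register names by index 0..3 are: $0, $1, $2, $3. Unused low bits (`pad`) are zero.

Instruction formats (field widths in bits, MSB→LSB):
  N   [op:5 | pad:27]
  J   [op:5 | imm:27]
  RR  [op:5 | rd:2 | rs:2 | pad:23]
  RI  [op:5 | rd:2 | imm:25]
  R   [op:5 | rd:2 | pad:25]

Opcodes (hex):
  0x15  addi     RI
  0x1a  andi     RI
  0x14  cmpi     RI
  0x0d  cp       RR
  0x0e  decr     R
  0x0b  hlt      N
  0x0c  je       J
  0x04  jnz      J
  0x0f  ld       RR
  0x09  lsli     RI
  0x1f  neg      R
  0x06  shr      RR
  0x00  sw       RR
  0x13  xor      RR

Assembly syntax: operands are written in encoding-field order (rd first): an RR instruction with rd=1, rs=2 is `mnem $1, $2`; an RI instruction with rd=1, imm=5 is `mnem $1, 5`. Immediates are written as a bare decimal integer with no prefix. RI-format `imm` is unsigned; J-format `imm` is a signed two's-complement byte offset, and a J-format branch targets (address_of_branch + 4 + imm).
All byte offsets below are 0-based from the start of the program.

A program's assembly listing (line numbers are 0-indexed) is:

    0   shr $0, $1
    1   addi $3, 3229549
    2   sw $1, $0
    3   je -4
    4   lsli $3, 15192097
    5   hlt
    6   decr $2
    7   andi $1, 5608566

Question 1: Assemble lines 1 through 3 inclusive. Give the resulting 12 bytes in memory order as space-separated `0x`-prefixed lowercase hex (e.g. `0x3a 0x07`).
0xae 0x31 0x47 0x6d 0x02 0x00 0x00 0x00 0x67 0xff 0xff 0xfc

1. addi fields op=0x15:5|rd=3:2|imm=3229549:25 → word ae31476dh → ae 31 47 6d
2. sw fields op=0x0:5|rd=1:2|rs=0:2|pad=0:23 → word 02000000h → 02 00 00 00
3. je fields op=0xc:5|imm=-4:27 → word 67fffffch → 67 ff ff fc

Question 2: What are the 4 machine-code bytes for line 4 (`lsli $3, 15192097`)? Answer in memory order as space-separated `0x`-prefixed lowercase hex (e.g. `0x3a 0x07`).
line 4 (lsli): pack op=0x9:5|rd=3:2|imm=15192097:25 = 0x4ee7d021; big→ 4e e7 d0 21

0x4e 0xe7 0xd0 0x21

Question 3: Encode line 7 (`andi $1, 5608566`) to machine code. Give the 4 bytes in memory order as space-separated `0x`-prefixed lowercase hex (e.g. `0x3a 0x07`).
0xd2 0x55 0x94 0x76

L7: andi op=0x1a:5|rd=1:2|imm=5608566:25 ⇒ 0xd2559476 ⇒ big d2 55 94 76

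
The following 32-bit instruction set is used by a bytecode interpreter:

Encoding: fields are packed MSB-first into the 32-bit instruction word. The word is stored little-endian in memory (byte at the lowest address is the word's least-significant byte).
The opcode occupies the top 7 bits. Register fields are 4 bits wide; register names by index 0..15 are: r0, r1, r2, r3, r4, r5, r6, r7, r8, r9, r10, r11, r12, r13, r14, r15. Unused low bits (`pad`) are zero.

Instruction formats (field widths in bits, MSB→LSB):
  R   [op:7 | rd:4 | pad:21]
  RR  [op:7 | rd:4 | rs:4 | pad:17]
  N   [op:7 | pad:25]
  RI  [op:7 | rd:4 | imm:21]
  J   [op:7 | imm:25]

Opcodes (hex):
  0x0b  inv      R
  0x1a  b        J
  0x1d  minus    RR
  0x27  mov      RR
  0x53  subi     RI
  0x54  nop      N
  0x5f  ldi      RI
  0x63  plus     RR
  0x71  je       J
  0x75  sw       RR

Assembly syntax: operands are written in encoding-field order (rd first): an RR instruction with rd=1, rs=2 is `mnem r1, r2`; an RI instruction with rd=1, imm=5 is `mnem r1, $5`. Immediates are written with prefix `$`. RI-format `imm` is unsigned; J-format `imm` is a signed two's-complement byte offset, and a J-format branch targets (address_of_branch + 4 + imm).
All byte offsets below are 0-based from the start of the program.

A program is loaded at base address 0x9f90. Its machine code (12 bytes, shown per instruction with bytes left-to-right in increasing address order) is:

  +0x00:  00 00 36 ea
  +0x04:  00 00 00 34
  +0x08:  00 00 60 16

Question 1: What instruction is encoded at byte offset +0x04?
b $0

@+04  little-endian(00 00 00 34) = 0x34000000
  top 7b → 0x1a → b [J]
  imm: (w>>0)&0x1ffffff=0x0 → $0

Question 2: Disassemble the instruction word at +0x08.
inv r3

@+08  little-endian(00 00 60 16) = 0x16600000
  op=0x16600000>>25=0xb ⇒ inv (R)
  [24:21] rd=3 = r3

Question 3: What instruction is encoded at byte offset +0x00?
@+00  little-endian(00 00 36 ea) = 0xea360000
  opcode bits[31:25]=0x75: sw/RR
  rd: (w>>21)&0xf=0x1 → r1
  rs: (w>>17)&0xf=0xb → r11

sw r1, r11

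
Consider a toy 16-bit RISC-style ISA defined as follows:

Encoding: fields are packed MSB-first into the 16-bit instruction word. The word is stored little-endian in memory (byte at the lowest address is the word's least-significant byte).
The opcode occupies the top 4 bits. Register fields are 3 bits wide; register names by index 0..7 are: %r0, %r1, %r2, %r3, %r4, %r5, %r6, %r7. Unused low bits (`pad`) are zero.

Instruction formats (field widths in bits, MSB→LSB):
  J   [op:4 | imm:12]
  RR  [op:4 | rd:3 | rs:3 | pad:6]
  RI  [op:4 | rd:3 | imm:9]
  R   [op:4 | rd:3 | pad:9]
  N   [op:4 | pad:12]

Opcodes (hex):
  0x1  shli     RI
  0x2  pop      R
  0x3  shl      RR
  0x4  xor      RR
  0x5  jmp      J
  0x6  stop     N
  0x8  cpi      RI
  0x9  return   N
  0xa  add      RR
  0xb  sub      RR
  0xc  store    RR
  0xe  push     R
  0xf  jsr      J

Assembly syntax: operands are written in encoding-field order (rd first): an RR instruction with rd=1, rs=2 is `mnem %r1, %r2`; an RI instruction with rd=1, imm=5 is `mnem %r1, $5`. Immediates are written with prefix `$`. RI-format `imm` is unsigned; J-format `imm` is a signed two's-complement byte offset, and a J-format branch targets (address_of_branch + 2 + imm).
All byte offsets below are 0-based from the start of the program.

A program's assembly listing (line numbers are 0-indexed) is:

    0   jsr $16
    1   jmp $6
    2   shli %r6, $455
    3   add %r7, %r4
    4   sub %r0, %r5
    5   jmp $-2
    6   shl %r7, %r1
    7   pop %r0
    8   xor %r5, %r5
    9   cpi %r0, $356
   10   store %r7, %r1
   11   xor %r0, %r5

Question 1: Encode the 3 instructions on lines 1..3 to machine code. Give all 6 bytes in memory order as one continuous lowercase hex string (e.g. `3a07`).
line 1 (jmp): pack op=0x5:4|imm=6:12 = 0x5006; little→ 06 50
line 2 (shli): pack op=0x1:4|rd=6:3|imm=455:9 = 0x1dc7; little→ c7 1d
line 3 (add): pack op=0xa:4|rd=7:3|rs=4:3|pad=0:6 = 0xaf00; little→ 00 af

0650c71d00af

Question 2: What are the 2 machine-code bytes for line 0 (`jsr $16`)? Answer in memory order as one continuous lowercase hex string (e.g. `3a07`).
10f0

0. jsr fields op=0xf:4|imm=16:12 → word f010h → 10 f0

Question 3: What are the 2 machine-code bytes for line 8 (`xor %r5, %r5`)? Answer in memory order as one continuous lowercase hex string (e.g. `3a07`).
8. xor fields op=0x4:4|rd=5:3|rs=5:3|pad=0:6 → word 4b40h → 40 4b

404b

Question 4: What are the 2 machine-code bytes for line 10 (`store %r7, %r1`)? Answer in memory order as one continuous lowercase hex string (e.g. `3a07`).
40ce

10. store fields op=0xc:4|rd=7:3|rs=1:3|pad=0:6 → word ce40h → 40 ce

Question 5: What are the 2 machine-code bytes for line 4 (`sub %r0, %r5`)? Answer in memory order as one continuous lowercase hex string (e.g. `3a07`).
L4: sub op=0xb:4|rd=0:3|rs=5:3|pad=0:6 ⇒ 0xb140 ⇒ little 40 b1

40b1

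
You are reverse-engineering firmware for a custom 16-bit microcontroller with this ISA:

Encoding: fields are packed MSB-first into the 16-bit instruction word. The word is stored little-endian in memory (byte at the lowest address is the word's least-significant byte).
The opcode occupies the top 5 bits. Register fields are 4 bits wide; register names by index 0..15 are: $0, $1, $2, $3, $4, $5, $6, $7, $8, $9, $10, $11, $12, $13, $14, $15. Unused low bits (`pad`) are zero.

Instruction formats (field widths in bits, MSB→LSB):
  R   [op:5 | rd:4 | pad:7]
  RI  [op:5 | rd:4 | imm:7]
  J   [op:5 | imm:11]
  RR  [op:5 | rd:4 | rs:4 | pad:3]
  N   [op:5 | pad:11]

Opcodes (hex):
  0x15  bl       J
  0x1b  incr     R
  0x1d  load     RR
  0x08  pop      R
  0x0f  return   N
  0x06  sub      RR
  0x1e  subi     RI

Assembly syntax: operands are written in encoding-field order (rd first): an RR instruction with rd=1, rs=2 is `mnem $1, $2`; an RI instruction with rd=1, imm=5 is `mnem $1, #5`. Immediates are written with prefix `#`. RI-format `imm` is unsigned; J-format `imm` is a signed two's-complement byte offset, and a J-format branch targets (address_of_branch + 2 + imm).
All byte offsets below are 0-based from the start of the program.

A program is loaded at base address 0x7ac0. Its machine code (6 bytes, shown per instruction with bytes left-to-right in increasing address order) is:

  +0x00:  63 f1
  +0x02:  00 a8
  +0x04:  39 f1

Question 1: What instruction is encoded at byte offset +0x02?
bl #0

off 0x02: read 00 a8 as little → 0xa800
  opcode bits[15:11]=0x15: bl/J
  imm: (w>>0)&0x7ff=0x0 → #0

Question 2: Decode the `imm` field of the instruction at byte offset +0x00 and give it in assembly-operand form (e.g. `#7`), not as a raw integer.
#99

off 0x00: read 63 f1 as little → 0xf163
  op=0xf163>>11=0x1e ⇒ subi (RI)
  rd: (w>>7)&0xf=0x2 → $2
  imm: (w>>0)&0x7f=0x63 → #99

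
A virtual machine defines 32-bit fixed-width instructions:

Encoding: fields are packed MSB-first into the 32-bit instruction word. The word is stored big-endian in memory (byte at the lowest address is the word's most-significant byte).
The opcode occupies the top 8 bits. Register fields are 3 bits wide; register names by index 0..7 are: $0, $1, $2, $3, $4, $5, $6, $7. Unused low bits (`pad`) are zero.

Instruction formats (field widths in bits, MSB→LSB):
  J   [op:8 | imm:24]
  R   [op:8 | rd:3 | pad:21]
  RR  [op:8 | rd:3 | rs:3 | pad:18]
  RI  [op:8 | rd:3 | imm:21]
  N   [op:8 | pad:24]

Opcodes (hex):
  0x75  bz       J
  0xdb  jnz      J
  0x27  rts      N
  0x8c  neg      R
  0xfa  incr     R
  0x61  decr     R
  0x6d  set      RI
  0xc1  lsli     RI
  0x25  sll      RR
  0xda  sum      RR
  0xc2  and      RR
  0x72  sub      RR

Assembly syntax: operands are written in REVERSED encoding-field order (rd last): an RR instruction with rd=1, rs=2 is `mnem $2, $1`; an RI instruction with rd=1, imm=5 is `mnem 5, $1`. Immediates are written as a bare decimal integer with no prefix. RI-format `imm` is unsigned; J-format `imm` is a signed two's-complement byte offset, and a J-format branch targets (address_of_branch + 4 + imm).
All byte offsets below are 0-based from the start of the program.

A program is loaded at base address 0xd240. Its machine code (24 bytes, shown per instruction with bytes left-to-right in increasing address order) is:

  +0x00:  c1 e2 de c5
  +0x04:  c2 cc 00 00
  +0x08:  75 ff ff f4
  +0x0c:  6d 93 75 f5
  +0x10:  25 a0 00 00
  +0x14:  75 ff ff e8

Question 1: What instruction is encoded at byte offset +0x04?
off 0x04: read c2 cc 00 00 as big → 0xc2cc0000
  opcode bits[31:24]=0xc2: and/RR
  rd: (w>>21)&0x7=0x6 → $6
  rs: (w>>18)&0x7=0x3 → $3

and $3, $6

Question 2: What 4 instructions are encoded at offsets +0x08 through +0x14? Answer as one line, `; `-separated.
bz -12; set 1275381, $4; sll $0, $5; bz -24

[08] 75 ff ff f4 → 0x75fffff4
  top 8b → 0x75 → bz [J]
  imm@[23:0]=0xfffff4 (s24→-12) ⇒ -12
[0c] 6d 93 75 f5 → 0x6d9375f5
  top 8b → 0x6d → set [RI]
  rd@[23:21]=0x4 ⇒ $4
  imm@[20:0]=0x1375f5 ⇒ 1275381
[10] 25 a0 00 00 → 0x25a00000
  top 8b → 0x25 → sll [RR]
  rd@[23:21]=0x5 ⇒ $5
  rs@[20:18]=0x0 ⇒ $0
[14] 75 ff ff e8 → 0x75ffffe8
  top 8b → 0x75 → bz [J]
  imm@[23:0]=0xffffe8 (s24→-24) ⇒ -24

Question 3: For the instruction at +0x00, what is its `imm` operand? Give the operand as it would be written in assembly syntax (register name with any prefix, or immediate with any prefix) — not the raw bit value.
+0x00: c1 e2 de c5 ⇒ word 0xc1e2dec5 (big)
  opcode bits[31:24]=0xc1: lsli/RI
  [23:21] rd=7 = $7
  [20:0] imm=188101 = 188101

188101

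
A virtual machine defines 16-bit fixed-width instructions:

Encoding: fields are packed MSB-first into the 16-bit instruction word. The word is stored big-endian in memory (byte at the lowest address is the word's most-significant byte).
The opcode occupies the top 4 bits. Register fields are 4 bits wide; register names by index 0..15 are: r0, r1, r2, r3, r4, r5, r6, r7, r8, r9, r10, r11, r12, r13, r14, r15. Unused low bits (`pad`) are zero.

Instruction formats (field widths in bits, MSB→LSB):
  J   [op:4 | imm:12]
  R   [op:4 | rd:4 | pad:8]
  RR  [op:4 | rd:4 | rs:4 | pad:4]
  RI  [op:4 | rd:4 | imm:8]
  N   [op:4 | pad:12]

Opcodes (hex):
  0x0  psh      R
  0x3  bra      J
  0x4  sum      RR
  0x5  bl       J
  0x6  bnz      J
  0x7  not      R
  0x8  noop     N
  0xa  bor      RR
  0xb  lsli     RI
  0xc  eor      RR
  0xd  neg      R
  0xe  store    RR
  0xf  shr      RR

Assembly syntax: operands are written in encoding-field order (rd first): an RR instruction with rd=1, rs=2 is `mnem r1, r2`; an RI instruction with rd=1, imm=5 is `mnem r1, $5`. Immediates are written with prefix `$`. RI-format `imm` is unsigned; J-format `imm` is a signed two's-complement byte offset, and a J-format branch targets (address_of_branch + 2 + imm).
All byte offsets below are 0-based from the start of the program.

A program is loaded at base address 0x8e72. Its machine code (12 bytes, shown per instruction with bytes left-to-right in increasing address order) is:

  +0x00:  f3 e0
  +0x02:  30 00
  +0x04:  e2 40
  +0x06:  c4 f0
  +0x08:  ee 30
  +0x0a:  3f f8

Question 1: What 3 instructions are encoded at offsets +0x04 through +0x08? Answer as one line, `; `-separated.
store r2, r4; eor r4, r15; store r14, r3

[04] e2 40 → 0xe240
  op=0xe240>>12=0xe ⇒ store (RR)
  [11:8] rd=2 = r2
  [7:4] rs=4 = r4
[06] c4 f0 → 0xc4f0
  op=0xc4f0>>12=0xc ⇒ eor (RR)
  [11:8] rd=4 = r4
  [7:4] rs=15 = r15
[08] ee 30 → 0xee30
  op=0xee30>>12=0xe ⇒ store (RR)
  [11:8] rd=14 = r14
  [7:4] rs=3 = r3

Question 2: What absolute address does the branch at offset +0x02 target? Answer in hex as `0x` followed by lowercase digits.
+0x02: 30 00 ⇒ word 0x3000 (big)
  top 4b → 0x3 → bra [J]
  imm@[11:0]=0x0 ⇒ $0
  target = base 0x8e72 + off 0x02 + 2 + imm 0 = 0x8e76

0x8e76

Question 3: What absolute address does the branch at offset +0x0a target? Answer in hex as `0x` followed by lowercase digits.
@+0a  big-endian(3f f8) = 0x3ff8
  opcode bits[15:12]=0x3: bra/J
  imm: (w>>0)&0xfff=0xff8 (s12→-8) → $-8
  target = base 0x8e72 + off 0x0a + 2 + imm -8 = 0x8e76

0x8e76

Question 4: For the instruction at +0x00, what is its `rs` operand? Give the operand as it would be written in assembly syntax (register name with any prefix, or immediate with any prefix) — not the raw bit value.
r14

@+00  big-endian(f3 e0) = 0xf3e0
  op=0xf3e0>>12=0xf ⇒ shr (RR)
  [11:8] rd=3 = r3
  [7:4] rs=14 = r14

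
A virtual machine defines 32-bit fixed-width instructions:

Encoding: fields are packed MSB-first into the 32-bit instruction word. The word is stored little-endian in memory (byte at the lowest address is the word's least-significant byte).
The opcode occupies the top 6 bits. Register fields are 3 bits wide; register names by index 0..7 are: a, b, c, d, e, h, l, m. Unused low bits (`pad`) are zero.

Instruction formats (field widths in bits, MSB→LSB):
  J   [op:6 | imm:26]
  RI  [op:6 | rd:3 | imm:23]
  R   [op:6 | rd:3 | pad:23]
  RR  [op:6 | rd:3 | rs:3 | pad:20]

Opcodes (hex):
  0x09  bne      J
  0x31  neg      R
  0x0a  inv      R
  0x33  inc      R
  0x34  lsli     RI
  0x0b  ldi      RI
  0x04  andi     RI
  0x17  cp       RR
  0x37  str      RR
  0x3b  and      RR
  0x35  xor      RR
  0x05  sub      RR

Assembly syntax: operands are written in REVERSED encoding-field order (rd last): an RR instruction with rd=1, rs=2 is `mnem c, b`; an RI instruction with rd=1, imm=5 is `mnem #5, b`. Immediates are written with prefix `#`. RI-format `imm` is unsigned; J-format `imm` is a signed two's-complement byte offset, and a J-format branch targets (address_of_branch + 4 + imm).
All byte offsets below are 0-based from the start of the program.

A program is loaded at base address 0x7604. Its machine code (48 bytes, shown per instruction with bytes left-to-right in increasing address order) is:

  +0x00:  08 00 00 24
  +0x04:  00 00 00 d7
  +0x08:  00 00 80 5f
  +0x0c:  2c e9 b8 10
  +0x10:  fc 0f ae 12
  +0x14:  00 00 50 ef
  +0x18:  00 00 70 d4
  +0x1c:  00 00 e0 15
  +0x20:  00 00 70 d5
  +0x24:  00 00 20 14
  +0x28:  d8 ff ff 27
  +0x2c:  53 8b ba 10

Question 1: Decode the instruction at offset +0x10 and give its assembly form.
andi #3018748, h

off 0x10: read fc 0f ae 12 as little → 0x12ae0ffc
  op=0x12ae0ffc>>26=0x4 ⇒ andi (RI)
  [25:23] rd=5 = h
  [22:0] imm=3018748 = #3018748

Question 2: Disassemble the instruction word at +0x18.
xor m, a

[18] 00 00 70 d4 → 0xd4700000
  opcode bits[31:26]=0x35: xor/RR
  rd: (w>>23)&0x7=0x0 → a
  rs: (w>>20)&0x7=0x7 → m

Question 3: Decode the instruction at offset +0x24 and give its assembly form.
sub c, a

@+24  little-endian(00 00 20 14) = 0x14200000
  op=0x14200000>>26=0x5 ⇒ sub (RR)
  [25:23] rd=0 = a
  [22:20] rs=2 = c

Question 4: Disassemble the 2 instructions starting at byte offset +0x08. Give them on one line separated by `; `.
cp a, m; andi #3729708, b

off 0x08: read 00 00 80 5f as little → 0x5f800000
  op=0x5f800000>>26=0x17 ⇒ cp (RR)
  rd: (w>>23)&0x7=0x7 → m
  rs: (w>>20)&0x7=0x0 → a
off 0x0c: read 2c e9 b8 10 as little → 0x10b8e92c
  op=0x10b8e92c>>26=0x4 ⇒ andi (RI)
  rd: (w>>23)&0x7=0x1 → b
  imm: (w>>0)&0x7fffff=0x38e92c → #3729708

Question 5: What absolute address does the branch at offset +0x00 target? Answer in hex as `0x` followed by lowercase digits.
[00] 08 00 00 24 → 0x24000008
  op=0x24000008>>26=0x9 ⇒ bne (J)
  imm: (w>>0)&0x3ffffff=0x8 → #8
  target = base 0x7604 + off 0x00 + 4 + imm 8 = 0x7610

0x7610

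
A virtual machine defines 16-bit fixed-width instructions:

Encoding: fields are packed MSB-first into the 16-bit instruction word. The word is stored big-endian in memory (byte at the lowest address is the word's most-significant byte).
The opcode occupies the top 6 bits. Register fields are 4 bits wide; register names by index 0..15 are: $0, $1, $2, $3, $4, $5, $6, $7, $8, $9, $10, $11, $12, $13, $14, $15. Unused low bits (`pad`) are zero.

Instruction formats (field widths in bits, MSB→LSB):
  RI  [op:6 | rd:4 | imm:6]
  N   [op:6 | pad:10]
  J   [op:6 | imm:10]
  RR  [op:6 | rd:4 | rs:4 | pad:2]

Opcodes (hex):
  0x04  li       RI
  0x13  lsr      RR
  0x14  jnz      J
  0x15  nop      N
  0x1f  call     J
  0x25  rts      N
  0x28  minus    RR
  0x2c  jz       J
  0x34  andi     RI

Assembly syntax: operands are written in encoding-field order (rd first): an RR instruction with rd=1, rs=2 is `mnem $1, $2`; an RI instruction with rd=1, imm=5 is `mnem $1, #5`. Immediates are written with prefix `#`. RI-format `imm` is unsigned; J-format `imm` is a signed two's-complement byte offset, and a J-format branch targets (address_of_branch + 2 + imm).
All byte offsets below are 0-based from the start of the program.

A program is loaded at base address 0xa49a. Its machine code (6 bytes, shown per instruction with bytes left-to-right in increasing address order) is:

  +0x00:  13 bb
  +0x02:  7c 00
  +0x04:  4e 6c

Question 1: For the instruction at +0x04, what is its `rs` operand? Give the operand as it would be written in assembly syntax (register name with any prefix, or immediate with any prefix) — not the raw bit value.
$11

off 0x04: read 4e 6c as big → 0x4e6c
  op=0x4e6c>>10=0x13 ⇒ lsr (RR)
  rd@[9:6]=0x9 ⇒ $9
  rs@[5:2]=0xb ⇒ $11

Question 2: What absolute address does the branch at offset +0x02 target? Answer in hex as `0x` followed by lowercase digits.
0xa49e

+0x02: 7c 00 ⇒ word 0x7c00 (big)
  top 6b → 0x1f → call [J]
  [9:0] imm=0 = #0
  target = base 0xa49a + off 0x02 + 2 + imm 0 = 0xa49e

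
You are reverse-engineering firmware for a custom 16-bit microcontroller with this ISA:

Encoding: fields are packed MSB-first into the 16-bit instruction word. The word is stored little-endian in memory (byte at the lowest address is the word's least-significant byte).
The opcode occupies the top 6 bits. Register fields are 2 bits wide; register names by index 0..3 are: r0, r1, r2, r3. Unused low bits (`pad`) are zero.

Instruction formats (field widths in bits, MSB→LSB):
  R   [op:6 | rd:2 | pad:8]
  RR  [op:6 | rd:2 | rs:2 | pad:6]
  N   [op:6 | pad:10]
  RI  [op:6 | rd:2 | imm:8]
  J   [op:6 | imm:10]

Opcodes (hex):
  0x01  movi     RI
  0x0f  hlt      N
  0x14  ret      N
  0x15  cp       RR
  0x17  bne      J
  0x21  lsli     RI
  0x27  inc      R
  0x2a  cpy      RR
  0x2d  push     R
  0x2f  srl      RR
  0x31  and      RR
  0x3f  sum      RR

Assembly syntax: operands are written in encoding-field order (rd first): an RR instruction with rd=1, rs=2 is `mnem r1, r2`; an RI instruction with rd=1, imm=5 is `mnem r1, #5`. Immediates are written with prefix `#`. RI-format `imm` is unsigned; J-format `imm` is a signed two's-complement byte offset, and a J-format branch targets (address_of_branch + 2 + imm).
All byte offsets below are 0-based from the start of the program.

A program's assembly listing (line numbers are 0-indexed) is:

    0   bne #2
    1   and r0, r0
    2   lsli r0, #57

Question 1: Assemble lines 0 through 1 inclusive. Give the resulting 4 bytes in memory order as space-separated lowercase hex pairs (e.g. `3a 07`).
02 5c 00 c4

0. bne fields op=0x17:6|imm=2:10 → word 5c02h → 02 5c
1. and fields op=0x31:6|rd=0:2|rs=0:2|pad=0:6 → word c400h → 00 c4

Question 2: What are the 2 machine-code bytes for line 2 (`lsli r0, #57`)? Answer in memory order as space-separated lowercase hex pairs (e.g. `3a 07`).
L2: lsli op=0x21:6|rd=0:2|imm=57:8 ⇒ 0x8439 ⇒ little 39 84

39 84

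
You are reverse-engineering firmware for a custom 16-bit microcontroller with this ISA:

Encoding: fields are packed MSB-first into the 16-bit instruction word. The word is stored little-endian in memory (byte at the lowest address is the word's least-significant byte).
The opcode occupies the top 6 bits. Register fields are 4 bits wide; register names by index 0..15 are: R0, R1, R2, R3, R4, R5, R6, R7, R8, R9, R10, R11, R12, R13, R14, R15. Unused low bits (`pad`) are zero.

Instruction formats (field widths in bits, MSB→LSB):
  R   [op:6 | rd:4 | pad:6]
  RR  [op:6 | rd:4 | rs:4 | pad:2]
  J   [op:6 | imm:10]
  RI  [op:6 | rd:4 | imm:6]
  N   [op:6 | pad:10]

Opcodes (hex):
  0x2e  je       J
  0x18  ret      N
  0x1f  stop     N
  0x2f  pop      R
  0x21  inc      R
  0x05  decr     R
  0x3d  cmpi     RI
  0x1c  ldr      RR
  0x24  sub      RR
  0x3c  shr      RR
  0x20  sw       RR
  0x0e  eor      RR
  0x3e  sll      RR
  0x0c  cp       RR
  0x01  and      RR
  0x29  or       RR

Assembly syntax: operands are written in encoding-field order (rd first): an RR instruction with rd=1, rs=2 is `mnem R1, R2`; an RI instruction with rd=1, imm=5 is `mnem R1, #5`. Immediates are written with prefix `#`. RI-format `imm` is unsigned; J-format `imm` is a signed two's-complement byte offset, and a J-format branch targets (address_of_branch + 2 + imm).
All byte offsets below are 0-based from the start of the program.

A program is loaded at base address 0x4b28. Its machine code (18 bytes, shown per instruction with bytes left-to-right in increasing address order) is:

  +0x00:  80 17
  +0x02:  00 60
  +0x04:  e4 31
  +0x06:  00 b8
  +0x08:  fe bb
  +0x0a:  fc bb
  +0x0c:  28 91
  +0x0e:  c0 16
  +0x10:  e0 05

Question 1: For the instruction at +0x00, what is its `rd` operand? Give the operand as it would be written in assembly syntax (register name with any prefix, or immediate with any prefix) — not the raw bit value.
off 0x00: read 80 17 as little → 0x1780
  op=0x1780>>10=0x5 ⇒ decr (R)
  rd@[9:6]=0xe ⇒ R14

R14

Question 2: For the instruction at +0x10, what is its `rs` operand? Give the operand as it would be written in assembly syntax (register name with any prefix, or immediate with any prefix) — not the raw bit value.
+0x10: e0 05 ⇒ word 0x05e0 (little)
  opcode bits[15:10]=0x1: and/RR
  [9:6] rd=7 = R7
  [5:2] rs=8 = R8

R8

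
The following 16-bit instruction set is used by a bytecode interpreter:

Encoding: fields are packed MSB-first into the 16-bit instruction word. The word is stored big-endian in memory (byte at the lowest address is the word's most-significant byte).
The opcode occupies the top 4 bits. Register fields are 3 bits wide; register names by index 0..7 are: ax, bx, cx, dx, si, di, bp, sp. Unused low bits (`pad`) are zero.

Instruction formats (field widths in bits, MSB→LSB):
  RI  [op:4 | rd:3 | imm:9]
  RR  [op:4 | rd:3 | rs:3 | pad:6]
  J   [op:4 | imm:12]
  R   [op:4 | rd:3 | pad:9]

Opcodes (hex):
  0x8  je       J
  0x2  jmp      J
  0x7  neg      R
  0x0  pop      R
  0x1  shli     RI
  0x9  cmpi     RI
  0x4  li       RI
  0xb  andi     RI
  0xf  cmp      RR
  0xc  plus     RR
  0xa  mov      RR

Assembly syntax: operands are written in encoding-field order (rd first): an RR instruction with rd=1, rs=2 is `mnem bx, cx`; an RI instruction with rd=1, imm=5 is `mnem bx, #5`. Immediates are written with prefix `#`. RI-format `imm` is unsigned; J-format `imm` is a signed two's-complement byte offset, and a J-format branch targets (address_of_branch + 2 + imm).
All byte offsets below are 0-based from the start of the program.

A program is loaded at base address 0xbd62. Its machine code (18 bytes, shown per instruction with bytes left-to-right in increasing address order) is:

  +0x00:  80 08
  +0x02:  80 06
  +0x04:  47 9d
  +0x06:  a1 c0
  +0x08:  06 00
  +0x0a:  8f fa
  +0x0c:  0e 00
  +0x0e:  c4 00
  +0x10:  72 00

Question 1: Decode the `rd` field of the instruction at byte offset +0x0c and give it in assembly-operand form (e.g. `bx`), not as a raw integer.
off 0x0c: read 0e 00 as big → 0x0e00
  top 4b → 0x0 → pop [R]
  rd: (w>>9)&0x7=0x7 → sp

sp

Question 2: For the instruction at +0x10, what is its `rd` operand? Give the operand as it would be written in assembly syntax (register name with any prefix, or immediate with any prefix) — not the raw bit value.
bx

+0x10: 72 00 ⇒ word 0x7200 (big)
  opcode bits[15:12]=0x7: neg/R
  rd@[11:9]=0x1 ⇒ bx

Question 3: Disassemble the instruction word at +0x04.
li dx, #413

+0x04: 47 9d ⇒ word 0x479d (big)
  top 4b → 0x4 → li [RI]
  rd: (w>>9)&0x7=0x3 → dx
  imm: (w>>0)&0x1ff=0x19d → #413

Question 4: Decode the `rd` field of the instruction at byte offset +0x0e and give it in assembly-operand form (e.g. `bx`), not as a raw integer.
cx

@+0e  big-endian(c4 00) = 0xc400
  opcode bits[15:12]=0xc: plus/RR
  rd@[11:9]=0x2 ⇒ cx
  rs@[8:6]=0x0 ⇒ ax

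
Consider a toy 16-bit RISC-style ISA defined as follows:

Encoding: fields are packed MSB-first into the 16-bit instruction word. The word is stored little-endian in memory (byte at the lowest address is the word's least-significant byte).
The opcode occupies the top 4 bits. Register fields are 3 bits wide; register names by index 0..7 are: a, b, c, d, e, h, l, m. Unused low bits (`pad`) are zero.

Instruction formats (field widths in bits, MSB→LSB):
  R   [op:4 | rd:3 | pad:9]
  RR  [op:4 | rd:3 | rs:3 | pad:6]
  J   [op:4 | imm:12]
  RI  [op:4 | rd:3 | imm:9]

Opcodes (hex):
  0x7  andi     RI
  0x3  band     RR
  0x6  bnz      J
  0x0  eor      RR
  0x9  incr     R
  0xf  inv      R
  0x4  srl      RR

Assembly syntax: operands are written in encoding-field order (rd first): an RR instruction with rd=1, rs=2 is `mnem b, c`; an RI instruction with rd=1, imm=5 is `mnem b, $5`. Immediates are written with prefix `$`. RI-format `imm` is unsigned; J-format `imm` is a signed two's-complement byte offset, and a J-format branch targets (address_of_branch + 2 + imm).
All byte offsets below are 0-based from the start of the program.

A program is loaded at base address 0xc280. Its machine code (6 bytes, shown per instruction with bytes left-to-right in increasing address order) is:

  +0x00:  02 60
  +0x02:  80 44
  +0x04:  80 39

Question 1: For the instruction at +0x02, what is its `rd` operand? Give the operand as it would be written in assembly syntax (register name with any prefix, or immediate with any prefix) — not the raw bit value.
@+02  little-endian(80 44) = 0x4480
  opcode bits[15:12]=0x4: srl/RR
  rd: (w>>9)&0x7=0x2 → c
  rs: (w>>6)&0x7=0x2 → c

c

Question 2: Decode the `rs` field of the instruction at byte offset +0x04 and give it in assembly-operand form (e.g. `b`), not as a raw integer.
@+04  little-endian(80 39) = 0x3980
  top 4b → 0x3 → band [RR]
  rd: (w>>9)&0x7=0x4 → e
  rs: (w>>6)&0x7=0x6 → l

l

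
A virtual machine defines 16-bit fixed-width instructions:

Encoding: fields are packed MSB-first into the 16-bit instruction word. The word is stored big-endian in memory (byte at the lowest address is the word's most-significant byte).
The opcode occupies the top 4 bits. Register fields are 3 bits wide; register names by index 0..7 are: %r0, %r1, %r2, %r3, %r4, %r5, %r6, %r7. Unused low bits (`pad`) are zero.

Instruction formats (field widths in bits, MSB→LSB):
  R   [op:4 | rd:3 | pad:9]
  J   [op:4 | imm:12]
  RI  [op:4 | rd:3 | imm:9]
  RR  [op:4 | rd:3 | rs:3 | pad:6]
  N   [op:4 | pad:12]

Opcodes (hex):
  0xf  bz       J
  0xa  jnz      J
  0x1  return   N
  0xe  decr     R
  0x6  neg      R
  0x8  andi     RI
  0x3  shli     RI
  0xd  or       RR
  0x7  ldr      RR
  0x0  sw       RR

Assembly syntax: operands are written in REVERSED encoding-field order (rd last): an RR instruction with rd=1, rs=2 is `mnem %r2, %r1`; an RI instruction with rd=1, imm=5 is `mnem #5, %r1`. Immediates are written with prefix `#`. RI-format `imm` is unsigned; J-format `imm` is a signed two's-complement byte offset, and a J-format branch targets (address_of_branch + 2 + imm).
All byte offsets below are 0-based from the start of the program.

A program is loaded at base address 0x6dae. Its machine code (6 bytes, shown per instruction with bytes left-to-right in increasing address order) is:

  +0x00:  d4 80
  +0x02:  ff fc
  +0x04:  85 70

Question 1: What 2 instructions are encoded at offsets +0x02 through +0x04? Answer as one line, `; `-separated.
[02] ff fc → 0xfffc
  opcode bits[15:12]=0xf: bz/J
  imm@[11:0]=0xffc (s12→-4) ⇒ #-4
[04] 85 70 → 0x8570
  opcode bits[15:12]=0x8: andi/RI
  rd@[11:9]=0x2 ⇒ %r2
  imm@[8:0]=0x170 ⇒ #368

bz #-4; andi #368, %r2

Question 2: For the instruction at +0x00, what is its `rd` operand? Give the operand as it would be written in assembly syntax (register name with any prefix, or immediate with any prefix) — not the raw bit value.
[00] d4 80 → 0xd480
  opcode bits[15:12]=0xd: or/RR
  rd: (w>>9)&0x7=0x2 → %r2
  rs: (w>>6)&0x7=0x2 → %r2

%r2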